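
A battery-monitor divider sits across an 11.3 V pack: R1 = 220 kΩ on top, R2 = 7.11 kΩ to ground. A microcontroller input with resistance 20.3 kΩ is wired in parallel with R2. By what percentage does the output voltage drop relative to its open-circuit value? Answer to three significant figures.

Unloaded V = 11.3 × 7.11/227.1 = 0.3538 V.
Loaded: R2‖R_L = 5.266 kΩ, giving V = 11.3 × 5.266/225.3 = 0.2641 V.
Drop = (0.3538 − 0.2641) / 0.3538 = 25.3 %.

25.3 %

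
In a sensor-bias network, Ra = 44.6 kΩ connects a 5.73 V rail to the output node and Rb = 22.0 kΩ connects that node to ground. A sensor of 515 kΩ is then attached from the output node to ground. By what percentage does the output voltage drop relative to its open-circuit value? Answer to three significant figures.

2.78 %

The divider's output (Thévenin) resistance is Ra‖Rb = 14.73 kΩ.
Fractional drop under load = R_th/(R_th + R_L) = 14.73 / (14.73 + 515) = 0.02781.
So the output falls by 2.78 %.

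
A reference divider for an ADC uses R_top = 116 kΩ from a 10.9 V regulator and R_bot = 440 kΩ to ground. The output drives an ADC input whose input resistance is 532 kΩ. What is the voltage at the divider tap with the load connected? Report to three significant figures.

The load sits in parallel with R_bot: R_bot‖R_L = (440 × 532) / (440 + 532) = 240.8 kΩ.
V_out = 10.9 × 240.8 / (116 + 240.8) = 10.9 × 240.8/356.8 = 7.36 V.
(Unloaded it would have been 8.63 V.)

V_out ≈ 7.36 V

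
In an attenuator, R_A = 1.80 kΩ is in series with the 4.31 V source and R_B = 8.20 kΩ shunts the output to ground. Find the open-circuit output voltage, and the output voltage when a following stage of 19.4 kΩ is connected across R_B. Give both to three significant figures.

Unloaded: 3.53 V; loaded: 3.28 V

Open-circuit: V = 4.31 × 8.20/(1.80 + 8.20) = 3.53 V.
With the load, R_B becomes R_B‖R_L = 5.764 kΩ, so V = 4.31 × 5.764/7.564 = 3.28 V.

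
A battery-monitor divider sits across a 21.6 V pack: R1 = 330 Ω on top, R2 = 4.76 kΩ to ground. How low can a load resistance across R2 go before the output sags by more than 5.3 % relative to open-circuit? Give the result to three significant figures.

R_L(min) ≈ 5.51 kΩ

Output resistance R_th = R1‖R2 = (330 × 4760)/5090 = 308.6 Ω.
The fractional drop is R_th/(R_th + R_L); requiring this ≤ 0.0530 gives R_L ≥ R_th(1/0.0530 − 1) = 308.6 × 17.87 = 5.51 kΩ.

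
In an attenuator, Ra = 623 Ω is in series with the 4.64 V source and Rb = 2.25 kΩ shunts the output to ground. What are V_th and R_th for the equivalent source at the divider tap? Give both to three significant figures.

V_th is the open-circuit tap voltage: 4.64 × 2250/(623 + 2250) = 3.63 V.
With the supply zeroed, Ra and Rb appear in parallel from the tap: R_th = Ra‖Rb = (623 × 2250)/2873 = 488 Ω.

V_th = 3.63 V, R_th = 488 Ω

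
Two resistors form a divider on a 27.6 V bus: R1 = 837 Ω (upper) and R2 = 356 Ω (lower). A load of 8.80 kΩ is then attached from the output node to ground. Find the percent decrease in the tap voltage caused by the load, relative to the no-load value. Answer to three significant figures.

2.76 %

The divider's output (Thévenin) resistance is R1‖R2 = 249.8 Ω.
Fractional drop under load = R_th/(R_th + R_L) = 249.8 / (249.8 + 8800) = 0.02760.
So the output falls by 2.76 %.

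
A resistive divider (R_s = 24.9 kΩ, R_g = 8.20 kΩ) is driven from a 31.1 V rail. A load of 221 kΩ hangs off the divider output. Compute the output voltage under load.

The load sits in parallel with R_g: R_g‖R_L = (8.20 × 221) / (8.20 + 221) = 7.907 kΩ.
V_out = 31.1 × 7.907 / (24.9 + 7.907) = 31.1 × 7.907/32.81 = 7.50 V.

V_out ≈ 7.50 V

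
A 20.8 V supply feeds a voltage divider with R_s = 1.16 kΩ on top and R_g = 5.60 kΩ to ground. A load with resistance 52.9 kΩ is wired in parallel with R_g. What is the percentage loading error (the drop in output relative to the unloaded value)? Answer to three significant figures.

The divider's output (Thévenin) resistance is R_s‖R_g = 0.9609 kΩ.
Fractional drop under load = R_th/(R_th + R_L) = 0.9609 / (0.9609 + 52.9) = 0.01784.
So the output falls by 1.78 %.

1.78 %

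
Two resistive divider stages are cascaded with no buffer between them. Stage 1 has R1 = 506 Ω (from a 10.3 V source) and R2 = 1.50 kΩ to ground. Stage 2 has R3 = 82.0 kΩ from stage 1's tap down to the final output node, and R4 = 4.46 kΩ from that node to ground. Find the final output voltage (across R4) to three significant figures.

V_out ≈ 0.396 V

Stage 2 presents R3+R4 = 86460 Ω as a load on stage 1's tap.
Stage 1's lower leg becomes R2‖(R3+R4) = 1474 Ω, so V_mid = 10.3 × 1474/1980 = 7.668 V.
Stage 2 is itself unloaded: V_out = V_mid × R4/(R3+R4) = 7.668 × 4460/86460 = 0.396 V.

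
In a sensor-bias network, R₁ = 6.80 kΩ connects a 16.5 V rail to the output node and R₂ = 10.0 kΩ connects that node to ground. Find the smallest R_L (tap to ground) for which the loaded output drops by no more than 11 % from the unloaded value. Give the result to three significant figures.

R_L(min) ≈ 32.7 kΩ

Output resistance R_th = R₁‖R₂ = (6.80 × 10.0)/16.80 = 4.048 kΩ.
The fractional drop is R_th/(R_th + R_L); requiring this ≤ 0.110 gives R_L ≥ R_th(1/0.110 − 1) = 4.048 × 8.091 = 32.7 kΩ.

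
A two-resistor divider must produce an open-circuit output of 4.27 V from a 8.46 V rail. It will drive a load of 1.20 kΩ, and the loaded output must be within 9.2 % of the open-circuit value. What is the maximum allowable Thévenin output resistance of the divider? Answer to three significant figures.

R_th ≤ 122 Ω

Loading drop = R_th/(R_th + R_L) ≤ 0.0920, so R_th ≤ R_L · ε/(1−ε) = 1.20 kΩ × 0.0920/0.9080 = 122 Ω.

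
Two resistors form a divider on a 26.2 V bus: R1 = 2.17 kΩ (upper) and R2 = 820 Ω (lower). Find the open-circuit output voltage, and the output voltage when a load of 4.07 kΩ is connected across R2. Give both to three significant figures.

Open-circuit: V = 26.2 × 820/(2170 + 820) = 7.19 V.
With the load, R2 becomes R2‖R_L = 682.5 Ω, so V = 26.2 × 682.5/2852 = 6.27 V.

Unloaded: 7.19 V; loaded: 6.27 V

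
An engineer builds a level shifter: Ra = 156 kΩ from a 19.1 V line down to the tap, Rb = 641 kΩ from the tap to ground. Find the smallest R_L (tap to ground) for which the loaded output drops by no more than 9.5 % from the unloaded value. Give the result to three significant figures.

R_L(min) ≈ 1.20 MΩ

Output resistance R_th = Ra‖Rb = (156 × 641)/797.0 = 125.5 kΩ.
The fractional drop is R_th/(R_th + R_L); requiring this ≤ 0.0950 gives R_L ≥ R_th(1/0.0950 − 1) = 125.5 × 9.526 = 1.20 MΩ.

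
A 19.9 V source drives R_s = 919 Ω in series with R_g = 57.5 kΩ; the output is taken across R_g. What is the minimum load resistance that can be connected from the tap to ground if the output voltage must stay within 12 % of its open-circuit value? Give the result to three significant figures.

R_L(min) ≈ 6.63 kΩ

Output resistance R_th = R_s‖R_g = (919 × 57500)/58420 = 904.5 Ω.
The fractional drop is R_th/(R_th + R_L); requiring this ≤ 0.120 gives R_L ≥ R_th(1/0.120 − 1) = 904.5 × 7.333 = 6.63 kΩ.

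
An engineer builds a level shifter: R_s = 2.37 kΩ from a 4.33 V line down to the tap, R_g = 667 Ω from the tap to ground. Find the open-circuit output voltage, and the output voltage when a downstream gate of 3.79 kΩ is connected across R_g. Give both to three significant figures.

Unloaded: 0.951 V; loaded: 0.836 V

Open-circuit: V = 4.33 × 667/(2370 + 667) = 0.951 V.
With the load, R_g becomes R_g‖R_L = 567.2 Ω, so V = 4.33 × 567.2/2937 = 0.836 V.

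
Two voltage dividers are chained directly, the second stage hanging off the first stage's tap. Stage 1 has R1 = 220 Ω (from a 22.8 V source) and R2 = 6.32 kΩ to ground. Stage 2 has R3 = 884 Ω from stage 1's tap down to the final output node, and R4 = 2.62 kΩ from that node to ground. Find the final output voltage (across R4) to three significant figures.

V_out ≈ 15.5 V

Stage 2 presents R3+R4 = 3504 Ω as a load on stage 1's tap.
Stage 1's lower leg becomes R2‖(R3+R4) = 2254 Ω, so V_mid = 22.8 × 2254/2474 = 20.77 V.
Stage 2 is itself unloaded: V_out = V_mid × R4/(R3+R4) = 20.77 × 2620/3504 = 15.5 V.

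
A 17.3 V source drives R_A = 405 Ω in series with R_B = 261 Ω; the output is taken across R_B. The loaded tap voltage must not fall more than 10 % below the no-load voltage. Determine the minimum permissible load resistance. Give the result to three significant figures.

R_L(min) ≈ 1.43 kΩ

Output resistance R_th = R_A‖R_B = (405 × 261)/666.0 = 158.7 Ω.
The fractional drop is R_th/(R_th + R_L); requiring this ≤ 0.100 gives R_L ≥ R_th(1/0.100 − 1) = 158.7 × 9.000 = 1.43 kΩ.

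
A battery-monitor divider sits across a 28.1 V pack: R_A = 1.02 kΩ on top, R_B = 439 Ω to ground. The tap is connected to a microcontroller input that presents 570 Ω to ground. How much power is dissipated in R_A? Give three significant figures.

Total resistance from the source is R_A + (R_B‖R_L) = 1268 Ω, so I = 28.1/1268 Ω = 22.16 mA.
P = I²·R_A = (22.16 mA)² × 1.02 kΩ = 501 mW.

P ≈ 501 mW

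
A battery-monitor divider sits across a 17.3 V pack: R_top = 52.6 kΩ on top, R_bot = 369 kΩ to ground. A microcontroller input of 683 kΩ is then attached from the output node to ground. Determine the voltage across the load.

The load sits in parallel with R_bot: R_bot‖R_L = (369 × 683) / (369 + 683) = 239.6 kΩ.
V_out = 17.3 × 239.6 / (52.6 + 239.6) = 17.3 × 239.6/292.2 = 14.2 V.

V_out ≈ 14.2 V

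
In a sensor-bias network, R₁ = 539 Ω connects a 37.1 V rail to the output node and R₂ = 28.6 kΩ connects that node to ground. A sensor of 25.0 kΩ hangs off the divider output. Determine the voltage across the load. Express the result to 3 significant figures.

The load sits in parallel with R₂: R₂‖R_L = (28600 × 25000) / (28600 + 25000) = 13340 Ω.
V_out = 37.1 × 13340 / (539 + 13340) = 37.1 × 13340/13880 = 35.7 V.

V_out ≈ 35.7 V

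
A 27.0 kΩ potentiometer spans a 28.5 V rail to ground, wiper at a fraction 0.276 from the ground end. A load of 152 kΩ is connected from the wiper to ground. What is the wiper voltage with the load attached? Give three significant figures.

The wiper splits the pot into (1−α)R = 19.55 kΩ above and αR = 7.452 kΩ below.
Lower section ‖ load = 7.104 kΩ.
V_wiper = 28.5 × 7.104/(19.55 + 7.104) = 7.60 V.

V ≈ 7.60 V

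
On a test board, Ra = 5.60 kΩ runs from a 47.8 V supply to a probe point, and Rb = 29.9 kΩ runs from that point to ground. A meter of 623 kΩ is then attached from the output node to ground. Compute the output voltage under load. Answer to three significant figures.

V_out ≈ 40.0 V

The load sits in parallel with Rb: Rb‖R_L = (29.9 × 623) / (29.9 + 623) = 28.53 kΩ.
V_out = 47.8 × 28.53 / (5.60 + 28.53) = 47.8 × 28.53/34.13 = 40.0 V.
(Unloaded it would have been 40.3 V.)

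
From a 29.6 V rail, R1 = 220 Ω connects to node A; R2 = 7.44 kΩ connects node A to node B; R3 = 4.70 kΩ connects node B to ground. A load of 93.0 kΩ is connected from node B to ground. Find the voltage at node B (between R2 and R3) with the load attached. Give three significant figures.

V ≈ 10.9 V

At node B, R3 is in parallel with the load: R3‖R_L = 4474 Ω.
Below node A the resistance is R2 + (R3‖R_L) = 11910 Ω, so V_A = 29.6 × 11910/12130 = 29.06 V.
Then V_B = V_A × (R3‖R_L)/(R2 + R3‖R_L) = 29.06 × 4474/11910 = 10.9 V.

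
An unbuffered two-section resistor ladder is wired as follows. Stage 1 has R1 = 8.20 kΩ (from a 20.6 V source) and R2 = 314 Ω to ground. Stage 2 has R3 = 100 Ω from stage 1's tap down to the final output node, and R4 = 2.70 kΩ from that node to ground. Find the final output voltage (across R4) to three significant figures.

V_out ≈ 0.661 V

Stage 2 presents R3+R4 = 2800 Ω as a load on stage 1's tap.
Stage 1's lower leg becomes R2‖(R3+R4) = 282.3 Ω, so V_mid = 20.6 × 282.3/8482 = 0.6857 V.
Stage 2 is itself unloaded: V_out = V_mid × R4/(R3+R4) = 0.6857 × 2700/2800 = 0.661 V.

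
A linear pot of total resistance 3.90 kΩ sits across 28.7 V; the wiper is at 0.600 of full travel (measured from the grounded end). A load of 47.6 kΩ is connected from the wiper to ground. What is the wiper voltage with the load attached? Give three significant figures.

The wiper splits the pot into (1−α)R = 1.560 kΩ above and αR = 2.340 kΩ below.
Lower section ‖ load = 2.230 kΩ.
V_wiper = 28.7 × 2.230/(1.560 + 2.230) = 16.9 V.

V ≈ 16.9 V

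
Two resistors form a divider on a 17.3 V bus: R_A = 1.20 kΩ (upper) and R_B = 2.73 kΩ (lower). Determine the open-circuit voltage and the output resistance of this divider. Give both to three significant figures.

V_th is the open-circuit tap voltage: 17.3 × 2.73/(1.20 + 2.73) = 12.0 V.
With the supply zeroed, R_A and R_B appear in parallel from the tap: R_th = R_A‖R_B = (1.20 × 2.73)/3.930 = 834 Ω.

V_th = 12.0 V, R_th = 834 Ω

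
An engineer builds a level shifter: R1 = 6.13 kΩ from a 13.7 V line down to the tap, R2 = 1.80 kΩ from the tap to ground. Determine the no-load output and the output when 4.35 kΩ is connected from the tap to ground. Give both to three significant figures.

Unloaded: 3.11 V; loaded: 2.36 V

Open-circuit: V = 13.7 × 1.80/(6.13 + 1.80) = 3.11 V.
With the load, R2 becomes R2‖R_L = 1.273 kΩ, so V = 13.7 × 1.273/7.403 = 2.36 V.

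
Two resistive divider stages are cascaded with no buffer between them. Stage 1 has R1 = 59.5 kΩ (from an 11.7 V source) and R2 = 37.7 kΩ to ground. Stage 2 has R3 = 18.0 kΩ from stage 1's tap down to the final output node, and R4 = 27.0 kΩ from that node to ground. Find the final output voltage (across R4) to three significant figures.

V_out ≈ 1.80 V

Stage 2 presents R3+R4 = 45.00 kΩ as a load on stage 1's tap.
Stage 1's lower leg becomes R2‖(R3+R4) = 20.51 kΩ, so V_mid = 11.7 × 20.51/80.01 = 3.000 V.
Stage 2 is itself unloaded: V_out = V_mid × R4/(R3+R4) = 3.000 × 27.0/45.00 = 1.80 V.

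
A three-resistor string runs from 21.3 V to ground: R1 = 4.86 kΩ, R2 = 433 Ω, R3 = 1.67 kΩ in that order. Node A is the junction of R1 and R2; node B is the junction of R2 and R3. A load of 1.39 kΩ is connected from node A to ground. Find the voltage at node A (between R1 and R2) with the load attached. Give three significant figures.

Below node A the series string R2+R3 = 2103 Ω sits in parallel with the 1390 Ω load: 836.9 Ω.
V_A = 21.3 × 836.9/(4860 + 836.9) = 3.13 V.

V ≈ 3.13 V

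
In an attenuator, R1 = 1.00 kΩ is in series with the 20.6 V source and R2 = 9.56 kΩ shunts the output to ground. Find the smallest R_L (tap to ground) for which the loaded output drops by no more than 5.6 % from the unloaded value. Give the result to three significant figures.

Output resistance R_th = R1‖R2 = (1000 × 9560)/10560 = 905.3 Ω.
The fractional drop is R_th/(R_th + R_L); requiring this ≤ 0.0560 gives R_L ≥ R_th(1/0.0560 − 1) = 905.3 × 16.86 = 15.3 kΩ.

R_L(min) ≈ 15.3 kΩ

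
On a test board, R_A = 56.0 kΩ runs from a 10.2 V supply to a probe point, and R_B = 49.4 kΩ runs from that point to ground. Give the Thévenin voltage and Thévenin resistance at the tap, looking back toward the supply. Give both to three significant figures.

V_th = 4.78 V, R_th = 26.2 kΩ

V_th is the open-circuit tap voltage: 10.2 × 49.4/(56.0 + 49.4) = 4.78 V.
With the supply zeroed, R_A and R_B appear in parallel from the tap: R_th = R_A‖R_B = (56.0 × 49.4)/105.4 = 26.2 kΩ.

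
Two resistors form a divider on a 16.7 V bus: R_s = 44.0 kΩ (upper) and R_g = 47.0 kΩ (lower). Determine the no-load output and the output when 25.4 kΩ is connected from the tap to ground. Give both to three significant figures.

Unloaded: 8.63 V; loaded: 4.55 V

Open-circuit: V = 16.7 × 47.0/(44.0 + 47.0) = 8.63 V.
With the load, R_g becomes R_g‖R_L = 16.49 kΩ, so V = 16.7 × 16.49/60.49 = 4.55 V.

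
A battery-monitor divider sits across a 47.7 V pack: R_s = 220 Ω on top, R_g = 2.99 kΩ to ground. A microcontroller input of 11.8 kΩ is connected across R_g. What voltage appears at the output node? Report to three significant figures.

V_out ≈ 43.7 V

The load sits in parallel with R_g: R_g‖R_L = (2990 × 11800) / (2990 + 11800) = 2386 Ω.
V_out = 47.7 × 2386 / (220 + 2386) = 47.7 × 2386/2606 = 43.7 V.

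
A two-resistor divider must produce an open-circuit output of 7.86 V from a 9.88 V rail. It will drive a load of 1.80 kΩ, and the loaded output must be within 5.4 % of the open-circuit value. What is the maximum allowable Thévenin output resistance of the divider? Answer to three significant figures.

Loading drop = R_th/(R_th + R_L) ≤ 0.0540, so R_th ≤ R_L · ε/(1−ε) = 1.80 kΩ × 0.0540/0.9460 = 103 Ω.

R_th ≤ 103 Ω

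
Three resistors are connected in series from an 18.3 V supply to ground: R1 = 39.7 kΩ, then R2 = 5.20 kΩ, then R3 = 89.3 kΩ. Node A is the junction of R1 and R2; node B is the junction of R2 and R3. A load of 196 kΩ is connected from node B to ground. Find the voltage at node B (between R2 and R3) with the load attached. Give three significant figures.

V ≈ 10.6 V

At node B, R3 is in parallel with the load: R3‖R_L = 61.35 kΩ.
Below node A the resistance is R2 + (R3‖R_L) = 66.55 kΩ, so V_A = 18.3 × 66.55/106.2 = 11.46 V.
Then V_B = V_A × (R3‖R_L)/(R2 + R3‖R_L) = 11.46 × 61.35/66.55 = 10.6 V.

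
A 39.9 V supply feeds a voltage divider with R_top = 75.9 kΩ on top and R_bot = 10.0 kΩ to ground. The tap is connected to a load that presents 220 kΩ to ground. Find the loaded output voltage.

The load sits in parallel with R_bot: R_bot‖R_L = (10.0 × 220) / (10.0 + 220) = 9.565 kΩ.
V_out = 39.9 × 9.565 / (75.9 + 9.565) = 39.9 × 9.565/85.47 = 4.47 V.
(Unloaded it would have been 4.64 V.)

V_out ≈ 4.47 V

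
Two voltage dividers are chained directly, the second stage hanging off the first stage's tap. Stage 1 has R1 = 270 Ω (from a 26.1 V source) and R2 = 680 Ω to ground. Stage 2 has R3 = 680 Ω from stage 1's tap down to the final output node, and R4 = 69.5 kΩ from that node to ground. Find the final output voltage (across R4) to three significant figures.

V_out ≈ 18.5 V

Stage 2 presents R3+R4 = 70180 Ω as a load on stage 1's tap.
Stage 1's lower leg becomes R2‖(R3+R4) = 673.5 Ω, so V_mid = 26.1 × 673.5/943.5 = 18.63 V.
Stage 2 is itself unloaded: V_out = V_mid × R4/(R3+R4) = 18.63 × 69500/70180 = 18.5 V.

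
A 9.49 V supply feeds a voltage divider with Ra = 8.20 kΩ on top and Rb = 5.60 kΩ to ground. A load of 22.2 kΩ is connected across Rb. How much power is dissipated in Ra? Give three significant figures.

Total resistance from the source is Ra + (Rb‖R_L) = 12.67 kΩ, so I = 9.49/12.67 kΩ = 0.7489 mA.
P = I²·Ra = (0.7489 mA)² × 8.20 kΩ = 4.60 mW.

P ≈ 4.60 mW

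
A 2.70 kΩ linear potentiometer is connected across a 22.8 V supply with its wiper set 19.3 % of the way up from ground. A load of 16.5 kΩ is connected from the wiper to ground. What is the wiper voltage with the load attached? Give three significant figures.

V ≈ 4.29 V

The wiper splits the pot into (1−α)R = 2179 Ω above and αR = 521.1 Ω below.
Lower section ‖ load = 505.1 Ω.
V_wiper = 22.8 × 505.1/(2179 + 505.1) = 4.29 V.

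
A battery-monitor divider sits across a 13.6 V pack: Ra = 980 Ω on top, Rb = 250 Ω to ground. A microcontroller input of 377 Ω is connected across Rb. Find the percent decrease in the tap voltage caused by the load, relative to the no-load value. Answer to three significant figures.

34.6 %

The divider's output (Thévenin) resistance is Ra‖Rb = 199.2 Ω.
Fractional drop under load = R_th/(R_th + R_L) = 199.2 / (199.2 + 377) = 0.3457.
So the output falls by 34.6 %.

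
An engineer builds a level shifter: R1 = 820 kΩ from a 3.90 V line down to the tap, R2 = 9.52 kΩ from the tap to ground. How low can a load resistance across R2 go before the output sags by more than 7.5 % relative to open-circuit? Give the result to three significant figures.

Output resistance R_th = R1‖R2 = (820 × 9.52)/829.5 = 9.411 kΩ.
The fractional drop is R_th/(R_th + R_L); requiring this ≤ 0.0750 gives R_L ≥ R_th(1/0.0750 − 1) = 9.411 × 12.33 = 116 kΩ.

R_L(min) ≈ 116 kΩ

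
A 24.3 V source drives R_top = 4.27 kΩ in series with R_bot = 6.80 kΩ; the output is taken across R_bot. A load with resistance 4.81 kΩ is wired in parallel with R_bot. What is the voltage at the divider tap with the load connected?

The load sits in parallel with R_bot: R_bot‖R_L = (6.80 × 4.81) / (6.80 + 4.81) = 2.817 kΩ.
V_out = 24.3 × 2.817 / (4.27 + 2.817) = 24.3 × 2.817/7.087 = 9.66 V.

V_out ≈ 9.66 V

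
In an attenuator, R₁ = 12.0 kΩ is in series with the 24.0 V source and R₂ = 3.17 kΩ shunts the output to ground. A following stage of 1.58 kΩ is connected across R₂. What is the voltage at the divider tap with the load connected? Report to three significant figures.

The load sits in parallel with R₂: R₂‖R_L = (3.17 × 1.58) / (3.17 + 1.58) = 1.054 kΩ.
V_out = 24.0 × 1.054 / (12.0 + 1.054) = 24.0 × 1.054/13.05 = 1.94 V.
(Unloaded it would have been 5.02 V.)

V_out ≈ 1.94 V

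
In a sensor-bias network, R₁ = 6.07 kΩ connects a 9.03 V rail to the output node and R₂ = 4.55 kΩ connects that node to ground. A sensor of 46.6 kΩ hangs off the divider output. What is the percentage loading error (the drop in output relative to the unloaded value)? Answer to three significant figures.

5.29 %

The divider's output (Thévenin) resistance is R₁‖R₂ = 2.601 kΩ.
Fractional drop under load = R_th/(R_th + R_L) = 2.601 / (2.601 + 46.6) = 0.05286.
So the output falls by 5.29 %.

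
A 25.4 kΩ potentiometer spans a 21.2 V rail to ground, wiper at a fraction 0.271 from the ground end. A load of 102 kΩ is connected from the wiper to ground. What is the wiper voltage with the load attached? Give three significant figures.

The wiper splits the pot into (1−α)R = 18.52 kΩ above and αR = 6.883 kΩ below.
Lower section ‖ load = 6.448 kΩ.
V_wiper = 21.2 × 6.448/(18.52 + 6.448) = 5.48 V.

V ≈ 5.48 V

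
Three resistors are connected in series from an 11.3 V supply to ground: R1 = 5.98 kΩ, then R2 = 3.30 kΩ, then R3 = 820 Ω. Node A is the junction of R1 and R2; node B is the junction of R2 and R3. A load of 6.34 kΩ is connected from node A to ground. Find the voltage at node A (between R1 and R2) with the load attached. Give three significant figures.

Below node A the series string R2+R3 = 4120 Ω sits in parallel with the 6340 Ω load: 2497 Ω.
V_A = 11.3 × 2497/(5980 + 2497) = 3.33 V.

V ≈ 3.33 V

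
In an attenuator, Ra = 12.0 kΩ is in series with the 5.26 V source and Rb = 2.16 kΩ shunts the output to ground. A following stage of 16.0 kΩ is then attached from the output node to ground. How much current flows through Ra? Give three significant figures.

Rb‖R_L = 1.903 kΩ, so the source sees Ra + Rb‖R_L = 13.90 kΩ.
I = 5.26 V / 13.90 kΩ = 0.378 mA.

I ≈ 0.378 mA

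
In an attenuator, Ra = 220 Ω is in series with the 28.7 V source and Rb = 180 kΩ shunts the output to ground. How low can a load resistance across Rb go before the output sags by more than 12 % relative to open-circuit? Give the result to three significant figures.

R_L(min) ≈ 1.61 kΩ

Output resistance R_th = Ra‖Rb = (220 × 180000)/180200 = 219.7 Ω.
The fractional drop is R_th/(R_th + R_L); requiring this ≤ 0.120 gives R_L ≥ R_th(1/0.120 − 1) = 219.7 × 7.333 = 1.61 kΩ.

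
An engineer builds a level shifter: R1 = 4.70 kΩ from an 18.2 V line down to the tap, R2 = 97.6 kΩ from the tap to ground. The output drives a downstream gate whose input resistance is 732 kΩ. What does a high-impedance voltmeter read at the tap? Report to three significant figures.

V_out ≈ 17.3 V

The load sits in parallel with R2: R2‖R_L = (97.6 × 732) / (97.6 + 732) = 86.12 kΩ.
V_out = 18.2 × 86.12 / (4.70 + 86.12) = 18.2 × 86.12/90.82 = 17.3 V.
(Unloaded it would have been 17.4 V.)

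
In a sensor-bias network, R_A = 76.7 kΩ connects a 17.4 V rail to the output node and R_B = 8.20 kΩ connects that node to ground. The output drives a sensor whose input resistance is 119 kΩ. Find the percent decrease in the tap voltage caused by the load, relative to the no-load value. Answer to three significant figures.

The divider's output (Thévenin) resistance is R_A‖R_B = 7.408 kΩ.
Fractional drop under load = R_th/(R_th + R_L) = 7.408 / (7.408 + 119) = 0.05860.
So the output falls by 5.86 %.

5.86 %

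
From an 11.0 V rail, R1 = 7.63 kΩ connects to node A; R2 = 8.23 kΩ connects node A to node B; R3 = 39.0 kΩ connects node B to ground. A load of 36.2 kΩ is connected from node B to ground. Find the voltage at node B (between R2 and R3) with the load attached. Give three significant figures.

At node B, R3 is in parallel with the load: R3‖R_L = 18.77 kΩ.
Below node A the resistance is R2 + (R3‖R_L) = 27.00 kΩ, so V_A = 11.0 × 27.00/34.63 = 8.577 V.
Then V_B = V_A × (R3‖R_L)/(R2 + R3‖R_L) = 8.577 × 18.77/27.00 = 5.96 V.

V ≈ 5.96 V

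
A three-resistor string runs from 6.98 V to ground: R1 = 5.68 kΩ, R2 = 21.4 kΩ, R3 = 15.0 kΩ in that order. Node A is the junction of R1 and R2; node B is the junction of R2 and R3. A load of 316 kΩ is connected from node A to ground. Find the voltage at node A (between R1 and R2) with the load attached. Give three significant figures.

V ≈ 5.95 V

Below node A the series string R2+R3 = 36.40 kΩ sits in parallel with the 316 kΩ load: 32.64 kΩ.
V_A = 6.98 × 32.64/(5.68 + 32.64) = 5.95 V.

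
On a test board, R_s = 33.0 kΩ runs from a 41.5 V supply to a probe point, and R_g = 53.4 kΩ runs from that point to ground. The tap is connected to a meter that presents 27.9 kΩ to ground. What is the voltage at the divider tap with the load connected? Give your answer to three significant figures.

V_out ≈ 14.8 V

The load sits in parallel with R_g: R_g‖R_L = (53.4 × 27.9) / (53.4 + 27.9) = 18.33 kΩ.
V_out = 41.5 × 18.33 / (33.0 + 18.33) = 41.5 × 18.33/51.33 = 14.8 V.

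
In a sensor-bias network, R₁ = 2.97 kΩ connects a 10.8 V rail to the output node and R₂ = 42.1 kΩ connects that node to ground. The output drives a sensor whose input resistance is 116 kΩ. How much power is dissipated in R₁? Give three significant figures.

Total resistance from the source is R₁ + (R₂‖R_L) = 33.86 kΩ, so I = 10.8/33.86 kΩ = 0.3190 mA.
P = I²·R₁ = (0.3190 mA)² × 2.97 kΩ = 0.302 mW.

P ≈ 0.302 mW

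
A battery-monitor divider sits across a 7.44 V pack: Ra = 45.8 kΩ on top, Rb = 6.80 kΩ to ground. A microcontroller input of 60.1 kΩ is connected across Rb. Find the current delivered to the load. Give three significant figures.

I_L ≈ 0.0146 mA

Rb‖R_L = 6.109 kΩ; V_out = 7.44 × 6.109/51.91 = 0.8756 V.
I_L = V_out / R_L = 0.8756 / 60.1 kΩ = 0.0146 mA.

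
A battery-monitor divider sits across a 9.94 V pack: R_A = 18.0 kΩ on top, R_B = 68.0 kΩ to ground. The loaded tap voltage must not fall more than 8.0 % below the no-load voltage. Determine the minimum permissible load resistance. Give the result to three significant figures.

R_L(min) ≈ 164 kΩ

Output resistance R_th = R_A‖R_B = (18.0 × 68.0)/86.00 = 14.23 kΩ.
The fractional drop is R_th/(R_th + R_L); requiring this ≤ 0.0800 gives R_L ≥ R_th(1/0.0800 − 1) = 14.23 × 11.50 = 164 kΩ.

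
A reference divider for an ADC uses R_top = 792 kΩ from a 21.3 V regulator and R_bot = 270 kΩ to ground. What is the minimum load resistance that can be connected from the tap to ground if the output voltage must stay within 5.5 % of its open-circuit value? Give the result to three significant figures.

R_L(min) ≈ 3.46 MΩ

Output resistance R_th = R_top‖R_bot = (792 × 270)/1062 = 201.4 kΩ.
The fractional drop is R_th/(R_th + R_L); requiring this ≤ 0.0550 gives R_L ≥ R_th(1/0.0550 − 1) = 201.4 × 17.18 = 3.46 MΩ.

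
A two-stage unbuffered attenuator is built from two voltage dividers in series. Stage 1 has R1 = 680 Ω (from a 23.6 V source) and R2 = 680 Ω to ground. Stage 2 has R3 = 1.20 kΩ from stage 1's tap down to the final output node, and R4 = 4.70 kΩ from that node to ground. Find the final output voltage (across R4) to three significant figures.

V_out ≈ 8.89 V

Stage 2 presents R3+R4 = 5900 Ω as a load on stage 1's tap.
Stage 1's lower leg becomes R2‖(R3+R4) = 609.7 Ω, so V_mid = 23.6 × 609.7/1290 = 11.16 V.
Stage 2 is itself unloaded: V_out = V_mid × R4/(R3+R4) = 11.16 × 4700/5900 = 8.89 V.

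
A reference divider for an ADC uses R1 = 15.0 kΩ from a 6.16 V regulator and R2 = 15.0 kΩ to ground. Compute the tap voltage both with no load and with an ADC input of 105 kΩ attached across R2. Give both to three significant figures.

Open-circuit: V = 6.16 × 15.0/(15.0 + 15.0) = 3.08 V.
With the load, R2 becomes R2‖R_L = 13.12 kΩ, so V = 6.16 × 13.12/28.12 = 2.87 V.

Unloaded: 3.08 V; loaded: 2.87 V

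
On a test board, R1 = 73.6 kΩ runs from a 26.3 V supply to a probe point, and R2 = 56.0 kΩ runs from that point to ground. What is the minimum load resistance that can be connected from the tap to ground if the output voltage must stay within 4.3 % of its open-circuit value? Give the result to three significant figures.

Output resistance R_th = R1‖R2 = (73.6 × 56.0)/129.6 = 31.80 kΩ.
The fractional drop is R_th/(R_th + R_L); requiring this ≤ 0.0430 gives R_L ≥ R_th(1/0.0430 − 1) = 31.80 × 22.26 = 708 kΩ.

R_L(min) ≈ 708 kΩ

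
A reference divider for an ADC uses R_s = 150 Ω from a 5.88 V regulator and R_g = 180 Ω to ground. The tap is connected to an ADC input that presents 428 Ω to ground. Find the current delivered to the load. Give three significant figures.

I_L ≈ 6.29 mA

R_g‖R_L = 126.7 Ω; V_out = 5.88 × 126.7/276.7 = 2.693 V.
I_L = V_out / R_L = 2.693 / 428 Ω = 6.29 mA.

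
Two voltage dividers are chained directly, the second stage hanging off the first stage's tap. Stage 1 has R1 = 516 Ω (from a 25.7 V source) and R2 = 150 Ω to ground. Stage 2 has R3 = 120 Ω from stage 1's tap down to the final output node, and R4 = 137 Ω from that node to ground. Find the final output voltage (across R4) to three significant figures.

Stage 2 presents R3+R4 = 257.0 Ω as a load on stage 1's tap.
Stage 1's lower leg becomes R2‖(R3+R4) = 94.72 Ω, so V_mid = 25.7 × 94.72/610.7 = 3.986 V.
Stage 2 is itself unloaded: V_out = V_mid × R4/(R3+R4) = 3.986 × 137/257.0 = 2.12 V.

V_out ≈ 2.12 V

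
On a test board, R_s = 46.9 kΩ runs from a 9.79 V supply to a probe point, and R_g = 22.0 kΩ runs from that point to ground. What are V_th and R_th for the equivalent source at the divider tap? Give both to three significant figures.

V_th is the open-circuit tap voltage: 9.79 × 22.0/(46.9 + 22.0) = 3.13 V.
With the supply zeroed, R_s and R_g appear in parallel from the tap: R_th = R_s‖R_g = (46.9 × 22.0)/68.90 = 15.0 kΩ.

V_th = 3.13 V, R_th = 15.0 kΩ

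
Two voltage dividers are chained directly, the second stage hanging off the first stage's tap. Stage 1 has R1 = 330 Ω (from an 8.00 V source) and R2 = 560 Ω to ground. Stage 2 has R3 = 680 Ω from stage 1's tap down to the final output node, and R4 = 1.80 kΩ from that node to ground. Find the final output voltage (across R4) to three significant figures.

V_out ≈ 3.37 V

Stage 2 presents R3+R4 = 2480 Ω as a load on stage 1's tap.
Stage 1's lower leg becomes R2‖(R3+R4) = 456.8 Ω, so V_mid = 8.00 × 456.8/786.8 = 4.645 V.
Stage 2 is itself unloaded: V_out = V_mid × R4/(R3+R4) = 4.645 × 1800/2480 = 3.37 V.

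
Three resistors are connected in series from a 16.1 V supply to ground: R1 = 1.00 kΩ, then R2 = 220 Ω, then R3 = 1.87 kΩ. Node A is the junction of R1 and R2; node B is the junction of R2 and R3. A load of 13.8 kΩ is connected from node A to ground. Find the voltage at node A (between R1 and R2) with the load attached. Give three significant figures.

V ≈ 10.4 V

Below node A the series string R2+R3 = 2090 Ω sits in parallel with the 13800 Ω load: 1815 Ω.
V_A = 16.1 × 1815/(1000 + 1815) = 10.4 V.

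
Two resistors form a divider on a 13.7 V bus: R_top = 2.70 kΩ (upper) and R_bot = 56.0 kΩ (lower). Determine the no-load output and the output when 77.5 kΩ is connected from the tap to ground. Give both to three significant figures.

Unloaded: 13.1 V; loaded: 12.6 V

Open-circuit: V = 13.7 × 56.0/(2.70 + 56.0) = 13.1 V.
With the load, R_bot becomes R_bot‖R_L = 32.51 kΩ, so V = 13.7 × 32.51/35.21 = 12.6 V.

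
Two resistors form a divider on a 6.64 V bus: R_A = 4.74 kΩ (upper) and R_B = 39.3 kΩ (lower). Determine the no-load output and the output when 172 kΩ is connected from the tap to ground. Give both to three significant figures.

Unloaded: 5.93 V; loaded: 5.78 V

Open-circuit: V = 6.64 × 39.3/(4.74 + 39.3) = 5.93 V.
With the load, R_B becomes R_B‖R_L = 31.99 kΩ, so V = 6.64 × 31.99/36.73 = 5.78 V.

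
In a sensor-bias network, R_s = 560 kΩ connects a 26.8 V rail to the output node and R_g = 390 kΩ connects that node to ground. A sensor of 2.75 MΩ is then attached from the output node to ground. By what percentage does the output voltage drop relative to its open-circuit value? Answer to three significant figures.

The divider's output (Thévenin) resistance is R_s‖R_g = 229.9 kΩ.
Fractional drop under load = R_th/(R_th + R_L) = 229.9 / (229.9 + 2750) = 0.07715.
So the output falls by 7.71 %.

7.71 %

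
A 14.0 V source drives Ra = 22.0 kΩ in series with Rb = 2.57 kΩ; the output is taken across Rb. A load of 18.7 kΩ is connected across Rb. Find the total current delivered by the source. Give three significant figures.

I ≈ 0.577 mA

Rb‖R_L = 2.259 kΩ, so the source sees Ra + Rb‖R_L = 24.26 kΩ.
I = 14.0 V / 24.26 kΩ = 0.577 mA.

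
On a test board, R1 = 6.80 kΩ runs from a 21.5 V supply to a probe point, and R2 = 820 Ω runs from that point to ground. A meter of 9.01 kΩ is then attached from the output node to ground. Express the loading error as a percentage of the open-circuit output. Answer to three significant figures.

The divider's output (Thévenin) resistance is R1‖R2 = 731.8 Ω.
Fractional drop under load = R_th/(R_th + R_L) = 731.8 / (731.8 + 9010) = 0.07512.
So the output falls by 7.51 %.

7.51 %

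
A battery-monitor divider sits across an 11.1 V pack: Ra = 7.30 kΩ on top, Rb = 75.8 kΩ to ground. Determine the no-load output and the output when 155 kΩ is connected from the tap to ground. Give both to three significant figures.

Unloaded: 10.1 V; loaded: 9.71 V

Open-circuit: V = 11.1 × 75.8/(7.30 + 75.8) = 10.1 V.
With the load, Rb becomes Rb‖R_L = 50.91 kΩ, so V = 11.1 × 50.91/58.21 = 9.71 V.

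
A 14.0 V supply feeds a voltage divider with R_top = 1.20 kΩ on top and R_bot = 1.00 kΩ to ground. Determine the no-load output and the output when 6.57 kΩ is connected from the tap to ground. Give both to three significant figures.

Open-circuit: V = 14.0 × 1.00/(1.20 + 1.00) = 6.36 V.
With the load, R_bot becomes R_bot‖R_L = 0.8679 kΩ, so V = 14.0 × 0.8679/2.068 = 5.88 V.

Unloaded: 6.36 V; loaded: 5.88 V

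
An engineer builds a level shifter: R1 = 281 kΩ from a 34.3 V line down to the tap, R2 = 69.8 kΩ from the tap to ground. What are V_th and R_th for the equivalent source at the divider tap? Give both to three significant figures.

V_th = 6.82 V, R_th = 55.9 kΩ

V_th is the open-circuit tap voltage: 34.3 × 69.8/(281 + 69.8) = 6.82 V.
With the supply zeroed, R1 and R2 appear in parallel from the tap: R_th = R1‖R2 = (281 × 69.8)/350.8 = 55.9 kΩ.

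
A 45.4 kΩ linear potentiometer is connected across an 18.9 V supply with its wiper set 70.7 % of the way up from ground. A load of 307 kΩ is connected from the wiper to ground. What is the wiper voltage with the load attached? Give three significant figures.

V ≈ 13.0 V

The wiper splits the pot into (1−α)R = 13.30 kΩ above and αR = 32.10 kΩ below.
Lower section ‖ load = 29.06 kΩ.
V_wiper = 18.9 × 29.06/(13.30 + 29.06) = 13.0 V.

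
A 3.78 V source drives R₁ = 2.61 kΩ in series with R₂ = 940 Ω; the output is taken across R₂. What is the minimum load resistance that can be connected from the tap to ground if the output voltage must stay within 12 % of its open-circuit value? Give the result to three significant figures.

R_L(min) ≈ 5.07 kΩ

Output resistance R_th = R₁‖R₂ = (2610 × 940)/3550 = 691.1 Ω.
The fractional drop is R_th/(R_th + R_L); requiring this ≤ 0.120 gives R_L ≥ R_th(1/0.120 − 1) = 691.1 × 7.333 = 5.07 kΩ.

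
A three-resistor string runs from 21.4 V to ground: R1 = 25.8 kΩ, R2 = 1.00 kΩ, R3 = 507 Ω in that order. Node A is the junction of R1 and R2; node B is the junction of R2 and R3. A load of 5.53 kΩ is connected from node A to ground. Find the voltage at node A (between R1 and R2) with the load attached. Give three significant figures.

Below node A the series string R2+R3 = 1507 Ω sits in parallel with the 5530 Ω load: 1184 Ω.
V_A = 21.4 × 1184/(25800 + 1184) = 0.939 V.

V ≈ 0.939 V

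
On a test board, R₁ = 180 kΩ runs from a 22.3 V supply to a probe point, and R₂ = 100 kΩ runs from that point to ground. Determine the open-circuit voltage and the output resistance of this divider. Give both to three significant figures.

V_th is the open-circuit tap voltage: 22.3 × 100/(180 + 100) = 7.96 V.
With the supply zeroed, R₁ and R₂ appear in parallel from the tap: R_th = R₁‖R₂ = (180 × 100)/280.0 = 64.3 kΩ.

V_th = 7.96 V, R_th = 64.3 kΩ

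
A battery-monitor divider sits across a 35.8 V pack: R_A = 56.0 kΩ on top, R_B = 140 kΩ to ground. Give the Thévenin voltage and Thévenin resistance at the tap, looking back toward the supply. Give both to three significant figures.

V_th is the open-circuit tap voltage: 35.8 × 140/(56.0 + 140) = 25.6 V.
With the supply zeroed, R_A and R_B appear in parallel from the tap: R_th = R_A‖R_B = (56.0 × 140)/196.0 = 40.0 kΩ.

V_th = 25.6 V, R_th = 40.0 kΩ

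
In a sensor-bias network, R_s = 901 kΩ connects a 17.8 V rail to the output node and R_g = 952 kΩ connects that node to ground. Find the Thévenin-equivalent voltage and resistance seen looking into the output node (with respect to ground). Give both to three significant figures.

V_th = 9.14 V, R_th = 463 kΩ

V_th is the open-circuit tap voltage: 17.8 × 952/(901 + 952) = 9.14 V.
With the supply zeroed, R_s and R_g appear in parallel from the tap: R_th = R_s‖R_g = (901 × 952)/1853 = 463 kΩ.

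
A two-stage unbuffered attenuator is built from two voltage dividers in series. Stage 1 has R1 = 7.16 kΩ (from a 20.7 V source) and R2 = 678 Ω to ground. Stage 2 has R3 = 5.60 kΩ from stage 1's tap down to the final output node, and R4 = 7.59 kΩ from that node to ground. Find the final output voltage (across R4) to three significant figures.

Stage 2 presents R3+R4 = 13190 Ω as a load on stage 1's tap.
Stage 1's lower leg becomes R2‖(R3+R4) = 644.9 Ω, so V_mid = 20.7 × 644.9/7805 = 1.710 V.
Stage 2 is itself unloaded: V_out = V_mid × R4/(R3+R4) = 1.710 × 7590/13190 = 0.984 V.

V_out ≈ 0.984 V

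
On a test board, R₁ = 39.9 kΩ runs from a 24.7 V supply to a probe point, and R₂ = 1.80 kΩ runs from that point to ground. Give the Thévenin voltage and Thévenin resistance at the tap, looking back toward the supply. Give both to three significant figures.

V_th = 1.07 V, R_th = 1.72 kΩ

V_th is the open-circuit tap voltage: 24.7 × 1.80/(39.9 + 1.80) = 1.07 V.
With the supply zeroed, R₁ and R₂ appear in parallel from the tap: R_th = R₁‖R₂ = (39.9 × 1.80)/41.70 = 1.72 kΩ.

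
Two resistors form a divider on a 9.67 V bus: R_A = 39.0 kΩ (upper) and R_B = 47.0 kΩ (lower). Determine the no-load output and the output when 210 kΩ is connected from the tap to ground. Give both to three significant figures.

Open-circuit: V = 9.67 × 47.0/(39.0 + 47.0) = 5.28 V.
With the load, R_B becomes R_B‖R_L = 38.40 kΩ, so V = 9.67 × 38.40/77.40 = 4.80 V.

Unloaded: 5.28 V; loaded: 4.80 V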